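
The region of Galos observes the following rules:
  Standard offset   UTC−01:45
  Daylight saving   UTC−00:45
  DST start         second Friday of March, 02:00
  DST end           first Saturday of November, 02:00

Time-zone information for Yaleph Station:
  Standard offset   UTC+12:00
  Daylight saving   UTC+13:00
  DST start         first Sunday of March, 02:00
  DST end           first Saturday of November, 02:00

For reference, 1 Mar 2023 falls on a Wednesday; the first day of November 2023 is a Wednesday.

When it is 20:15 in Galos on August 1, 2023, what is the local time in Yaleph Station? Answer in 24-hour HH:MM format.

10:00

1 March 2023 is a Wednesday, so the first Friday is March 3 and the second is March 10.
1 November 2023 is a Wednesday, so the first Saturday is November 4.
Daylight saving runs 10 March – 4 November; August 1, 2023 is inside that window, so Galos is at UTC−00:45.
20:15 Galos + 0h45m = 21:00 UTC.
1 March 2023 is a Wednesday, so the first Sunday is March 5.
1 November 2023 is a Wednesday, so the first Saturday is November 4.
At the standard offset (UTC+12:00), 21:00 UTC + 12h = 09:00 Yaleph Station standard time (rolling into the next day, 2 August 2023).
The standard-time date in Yaleph Station, August 2, 2023, falls between 5 March and 4 November, so daylight saving is in effect and Yaleph Station is at UTC+13:00.
21:00 UTC + 13h = 10:00 Yaleph Station (rolling into the next day, 2 August 2023).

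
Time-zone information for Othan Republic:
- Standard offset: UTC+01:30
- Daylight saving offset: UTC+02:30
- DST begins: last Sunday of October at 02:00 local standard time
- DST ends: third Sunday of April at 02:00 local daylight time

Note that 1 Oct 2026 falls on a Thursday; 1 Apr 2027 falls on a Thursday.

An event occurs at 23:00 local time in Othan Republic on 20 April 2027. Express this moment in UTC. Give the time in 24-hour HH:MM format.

21:30

1 October 2026 is a Thursday, so Sundays fall on 4, 11, 18, 25; the last is October 25.
1 April 2027 is a Thursday, so the first Sunday is April 4 and the third is April 18.
Daylight saving runs 25 October 2026 – 18 April 2027; 20 April 2027 is outside that window, so Othan Republic is on standard time at UTC+01:30.
23:00 local − 1h30m = 21:30 UTC.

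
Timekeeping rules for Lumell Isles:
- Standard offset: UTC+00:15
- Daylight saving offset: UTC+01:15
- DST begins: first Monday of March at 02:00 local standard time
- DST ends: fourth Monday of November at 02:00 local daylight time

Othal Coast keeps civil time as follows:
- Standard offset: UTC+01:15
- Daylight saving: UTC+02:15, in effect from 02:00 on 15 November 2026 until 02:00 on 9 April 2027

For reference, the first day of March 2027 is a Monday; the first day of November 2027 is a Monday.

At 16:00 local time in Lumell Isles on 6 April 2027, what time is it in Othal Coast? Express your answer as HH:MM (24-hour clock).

17:00

1 March 2027 is a Monday, so the first Monday is March 1.
1 November 2027 is a Monday, so the first Monday is November 1 and the fourth is November 22.
Daylight saving runs 1 March – 22 November; 6 April 2027 is inside that window, so Lumell Isles is at UTC+01:15.
16:00 Lumell Isles − 1h15m = 14:45 UTC.
At the standard offset (UTC+01:15), 14:45 UTC + 1h15m = 16:00 Othal Coast standard time.
Daylight saving runs 15 November 2026 – 9 April 2027; the standard-time date in Othal Coast, 6 April 2027, is inside that window, so Othal Coast is at UTC+02:15.
14:45 UTC + 2h15m = 17:00 Othal Coast.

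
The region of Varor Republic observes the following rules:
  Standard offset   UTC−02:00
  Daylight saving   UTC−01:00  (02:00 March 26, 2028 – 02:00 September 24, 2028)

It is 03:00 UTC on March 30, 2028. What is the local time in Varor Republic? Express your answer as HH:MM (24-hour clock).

At the standard offset (UTC−02:00), 03:00 UTC − 2h = 01:00 Varor Republic standard time.
Daylight saving runs 26 March – 24 September; the standard-time date in Varor Republic, March 30, 2028, is inside that window, so Varor Republic is at UTC−01:00.
03:00 UTC − 1h = 02:00 local.

02:00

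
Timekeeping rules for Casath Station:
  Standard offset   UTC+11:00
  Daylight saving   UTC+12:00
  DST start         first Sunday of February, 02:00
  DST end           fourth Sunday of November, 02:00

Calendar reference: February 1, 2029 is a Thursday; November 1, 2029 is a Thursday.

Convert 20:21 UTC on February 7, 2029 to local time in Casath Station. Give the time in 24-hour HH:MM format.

1 February 2029 is a Thursday, so the first Sunday is February 4.
1 November 2029 is a Thursday, so the first Sunday is November 4 and the fourth is November 25.
At the standard offset (UTC+11:00), 20:21 UTC + 11h = 07:21 Casath Station standard time (rolling into the next day, 8 February 2029).
The standard-time date in Casath Station, February 8, 2029, falls between 4 February and 25 November, so daylight saving is in effect and Casath Station is at UTC+12:00.
20:21 UTC + 12h = 08:21 local (rolling into the next day, 8 February 2029).

08:21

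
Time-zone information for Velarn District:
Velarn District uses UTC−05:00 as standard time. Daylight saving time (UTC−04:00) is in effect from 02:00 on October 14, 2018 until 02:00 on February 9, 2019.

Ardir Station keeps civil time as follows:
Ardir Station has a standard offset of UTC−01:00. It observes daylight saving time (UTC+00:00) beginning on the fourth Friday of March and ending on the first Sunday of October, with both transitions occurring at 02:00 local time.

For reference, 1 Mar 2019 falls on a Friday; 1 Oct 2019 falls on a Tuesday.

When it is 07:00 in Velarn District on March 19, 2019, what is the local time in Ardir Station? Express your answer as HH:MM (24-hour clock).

March 19, 2019 does not fall between 14 October 2018 and 9 February 2019, so daylight saving is not in effect and Velarn District is at UTC−05:00.
07:00 Velarn District + 5h = 12:00 UTC.
1 March 2019 is a Friday, so the first Friday is March 1 and the fourth is March 22.
1 October 2019 is a Tuesday, so the first Sunday is October 6.
At the standard offset (UTC−01:00), 12:00 UTC − 1h = 11:00 Ardir Station standard time.
The standard-time date in Ardir Station, March 19, 2019, does not fall between 22 March and 6 October, so daylight saving is not in effect and Ardir Station is at UTC−01:00.
12:00 UTC − 1h = 11:00 Ardir Station.

11:00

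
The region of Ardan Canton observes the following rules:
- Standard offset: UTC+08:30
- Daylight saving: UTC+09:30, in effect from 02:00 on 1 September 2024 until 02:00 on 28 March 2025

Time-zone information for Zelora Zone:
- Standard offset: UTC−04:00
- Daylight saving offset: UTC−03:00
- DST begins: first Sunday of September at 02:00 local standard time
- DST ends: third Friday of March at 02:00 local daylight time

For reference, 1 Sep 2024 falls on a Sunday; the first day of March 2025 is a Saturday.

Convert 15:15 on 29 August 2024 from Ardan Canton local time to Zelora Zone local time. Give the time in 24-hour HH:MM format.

02:45

Daylight saving runs 1 September 2024 – 28 March 2025; 29 August 2024 is outside that window, so Ardan Canton is on standard time at UTC+08:30.
15:15 Ardan Canton − 8h30m = 06:45 UTC.
1 September 2024 is a Sunday, so the first Sunday is September 1.
1 March 2025 is a Saturday, so the first Friday is March 7 and the third is March 21.
At the standard offset (UTC−04:00), 06:45 UTC − 4h = 02:45 Zelora Zone standard time.
The standard-time date in Zelora Zone, 29 August 2024, does not fall between 1 September 2024 and 21 March 2025, so daylight saving is not in effect and Zelora Zone is at UTC−04:00.
06:45 UTC − 4h = 02:45 Zelora Zone.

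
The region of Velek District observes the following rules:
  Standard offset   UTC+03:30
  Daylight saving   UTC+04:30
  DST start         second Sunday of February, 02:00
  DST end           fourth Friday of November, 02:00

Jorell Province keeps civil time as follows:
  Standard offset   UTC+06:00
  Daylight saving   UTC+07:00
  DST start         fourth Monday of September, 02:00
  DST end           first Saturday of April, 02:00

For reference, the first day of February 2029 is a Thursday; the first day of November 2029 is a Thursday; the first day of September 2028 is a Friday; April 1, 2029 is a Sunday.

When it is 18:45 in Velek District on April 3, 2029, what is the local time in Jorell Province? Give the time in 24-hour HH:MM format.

1 February 2029 is a Thursday, so the first Sunday is February 4 and the second is February 11.
1 November 2029 is a Thursday, so the first Friday is November 2 and the fourth is November 23.
April 3, 2029 falls between 11 February and 23 November, so daylight saving is in effect and Velek District is at UTC+04:30.
18:45 Velek District − 4h30m = 14:15 UTC.
1 September 2028 is a Friday, so the first Monday is September 4 and the fourth is September 25.
1 April 2029 is a Sunday, so the first Saturday is April 7.
At the standard offset (UTC+06:00), 14:15 UTC + 6h = 20:15 Jorell Province standard time.
The standard-time date in Jorell Province, April 3, 2029, lies within the daylight-saving period (25 September 2028 – 7 April 2029), so Jorell Province is on daylight time, UTC+07:00.
14:15 UTC + 7h = 21:15 Jorell Province.

21:15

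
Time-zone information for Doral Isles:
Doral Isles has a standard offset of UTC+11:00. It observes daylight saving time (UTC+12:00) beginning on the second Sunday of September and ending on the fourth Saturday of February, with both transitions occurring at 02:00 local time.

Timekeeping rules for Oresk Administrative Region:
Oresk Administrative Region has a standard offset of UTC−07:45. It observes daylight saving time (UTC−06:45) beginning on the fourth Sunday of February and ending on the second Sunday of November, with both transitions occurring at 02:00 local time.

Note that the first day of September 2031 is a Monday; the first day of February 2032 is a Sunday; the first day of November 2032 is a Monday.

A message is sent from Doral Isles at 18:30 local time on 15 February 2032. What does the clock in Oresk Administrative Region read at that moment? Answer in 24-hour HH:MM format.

1 September 2031 is a Monday, so the first Sunday is September 7 and the second is September 14.
1 February 2032 is a Sunday, so the first Saturday is February 7 and the fourth is February 28.
15 February 2032 lies within the daylight-saving period (14 September 2031 – 28 February 2032), so Doral Isles is on daylight time, UTC+12:00.
18:30 Doral Isles − 12h = 06:30 UTC.
1 February 2032 is a Sunday, so the first Sunday is February 1 and the fourth is February 22.
1 November 2032 is a Monday, so the first Sunday is November 7 and the second is November 14.
At the standard offset (UTC−07:45), 06:30 UTC − 7h45m = 22:45 Oresk Administrative Region standard time (rolling into the previous day, 14 February 2032).
The standard-time date in Oresk Administrative Region, 14 February 2032, does not fall between 22 February and 14 November, so daylight saving is not in effect and Oresk Administrative Region is at UTC−07:45.
06:30 UTC − 7h45m = 22:45 Oresk Administrative Region (rolling into the previous day, 14 February 2032).

22:45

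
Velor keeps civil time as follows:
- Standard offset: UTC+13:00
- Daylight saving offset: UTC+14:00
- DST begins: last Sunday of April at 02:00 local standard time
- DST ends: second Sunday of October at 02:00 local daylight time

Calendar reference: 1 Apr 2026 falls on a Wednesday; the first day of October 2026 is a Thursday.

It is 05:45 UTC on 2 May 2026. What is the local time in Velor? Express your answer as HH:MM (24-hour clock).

1 April 2026 is a Wednesday, so Sundays fall on 5, 12, 19, 26; the last is April 26.
1 October 2026 is a Thursday, so the first Sunday is October 4 and the second is October 11.
At the standard offset (UTC+13:00), 05:45 UTC + 13h = 18:45 Velor standard time.
Daylight saving runs 26 April – 11 October; the standard-time date in Velor, 2 May 2026, is inside that window, so Velor is at UTC+14:00.
05:45 UTC + 14h = 19:45 local.

19:45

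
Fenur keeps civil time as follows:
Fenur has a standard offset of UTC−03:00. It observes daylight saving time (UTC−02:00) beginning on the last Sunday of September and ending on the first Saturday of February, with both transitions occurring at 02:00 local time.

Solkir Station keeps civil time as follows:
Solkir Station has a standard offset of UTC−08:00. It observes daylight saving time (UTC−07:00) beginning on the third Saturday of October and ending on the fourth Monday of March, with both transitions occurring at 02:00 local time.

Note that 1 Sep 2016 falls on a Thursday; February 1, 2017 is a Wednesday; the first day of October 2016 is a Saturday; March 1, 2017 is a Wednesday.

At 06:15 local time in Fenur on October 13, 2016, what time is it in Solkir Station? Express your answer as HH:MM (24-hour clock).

00:15

1 September 2016 is a Thursday, so Sundays fall on 4, 11, 18, 25; the last is September 25.
1 February 2017 is a Wednesday, so the first Saturday is February 4.
October 13, 2016 lies within the daylight-saving period (25 September 2016 – 4 February 2017), so Fenur is on daylight time, UTC−02:00.
06:15 Fenur + 2h = 08:15 UTC.
1 October 2016 is a Saturday, so the first Saturday is October 1 and the third is October 15.
1 March 2017 is a Wednesday, so the first Monday is March 6 and the fourth is March 27.
At the standard offset (UTC−08:00), 08:15 UTC − 8h = 00:15 Solkir Station standard time.
Daylight saving runs 15 October 2016 – 27 March 2017; the standard-time date in Solkir Station, October 13, 2016, is outside that window, so Solkir Station is on standard time at UTC−08:00.
08:15 UTC − 8h = 00:15 Solkir Station.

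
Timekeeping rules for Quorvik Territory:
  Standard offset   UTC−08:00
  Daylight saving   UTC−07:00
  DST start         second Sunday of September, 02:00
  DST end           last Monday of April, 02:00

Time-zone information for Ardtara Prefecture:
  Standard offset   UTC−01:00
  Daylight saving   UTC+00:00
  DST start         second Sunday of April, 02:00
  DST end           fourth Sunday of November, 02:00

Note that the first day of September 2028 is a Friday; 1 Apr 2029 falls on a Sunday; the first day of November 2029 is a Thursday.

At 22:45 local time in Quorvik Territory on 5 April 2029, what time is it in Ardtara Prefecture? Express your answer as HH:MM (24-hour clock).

04:45

1 September 2028 is a Friday, so the first Sunday is September 3 and the second is September 10.
1 April 2029 is a Sunday, so Mondays fall on 2, 9, 16, 23, 30; the last is April 30.
Daylight saving runs 10 September 2028 – 30 April 2029; 5 April 2029 is inside that window, so Quorvik Territory is at UTC−07:00.
22:45 Quorvik Territory + 7h = 05:45 UTC (rolling into the next day, 6 April 2029).
1 April 2029 is a Sunday, so the first Sunday is April 1 and the second is April 8.
1 November 2029 is a Thursday, so the first Sunday is November 4 and the fourth is November 25.
At the standard offset (UTC−01:00), 05:45 UTC − 1h = 04:45 Ardtara Prefecture standard time.
The standard-time date in Ardtara Prefecture, 6 April 2029, is outside the daylight-saving period (8 April – 25 November), so Ardtara Prefecture is on standard time, UTC−01:00.
05:45 UTC − 1h = 04:45 Ardtara Prefecture.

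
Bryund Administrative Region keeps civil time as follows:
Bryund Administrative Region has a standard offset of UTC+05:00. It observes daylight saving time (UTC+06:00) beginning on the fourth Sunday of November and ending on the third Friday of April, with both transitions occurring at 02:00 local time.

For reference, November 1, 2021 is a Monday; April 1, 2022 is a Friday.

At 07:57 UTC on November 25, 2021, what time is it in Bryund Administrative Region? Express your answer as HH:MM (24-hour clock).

1 November 2021 is a Monday, so the first Sunday is November 7 and the fourth is November 28.
1 April 2022 is a Friday, so the first Friday is April 1 and the third is April 15.
At the standard offset (UTC+05:00), 07:57 UTC + 5h = 12:57 Bryund Administrative Region standard time.
Daylight saving runs 28 November 2021 – 15 April 2022; the standard-time date in Bryund Administrative Region, November 25, 2021, is outside that window, so Bryund Administrative Region is on standard time at UTC+05:00.
07:57 UTC + 5h = 12:57 local.

12:57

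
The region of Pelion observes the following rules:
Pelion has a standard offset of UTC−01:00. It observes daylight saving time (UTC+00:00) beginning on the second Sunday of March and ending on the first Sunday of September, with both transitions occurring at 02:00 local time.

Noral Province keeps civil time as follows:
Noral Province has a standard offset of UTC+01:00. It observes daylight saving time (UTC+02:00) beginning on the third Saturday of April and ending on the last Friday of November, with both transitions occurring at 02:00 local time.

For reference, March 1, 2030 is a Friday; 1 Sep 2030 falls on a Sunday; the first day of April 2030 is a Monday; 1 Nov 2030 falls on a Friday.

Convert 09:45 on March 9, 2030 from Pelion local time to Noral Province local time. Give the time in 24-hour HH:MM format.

11:45

1 March 2030 is a Friday, so the first Sunday is March 3 and the second is March 10.
1 September 2030 is a Sunday, so the first Sunday is September 1.
March 9, 2030 is outside the daylight-saving period (10 March – 1 September), so Pelion is on standard time, UTC−01:00.
09:45 Pelion + 1h = 10:45 UTC.
1 April 2030 is a Monday, so the first Saturday is April 6 and the third is April 20.
1 November 2030 is a Friday, so Fridays fall on 1, 8, 15, 22, 29; the last is November 29.
At the standard offset (UTC+01:00), 10:45 UTC + 1h = 11:45 Noral Province standard time.
Daylight saving runs 20 April – 29 November; the standard-time date in Noral Province, March 9, 2030, is outside that window, so Noral Province is on standard time at UTC+01:00.
10:45 UTC + 1h = 11:45 Noral Province.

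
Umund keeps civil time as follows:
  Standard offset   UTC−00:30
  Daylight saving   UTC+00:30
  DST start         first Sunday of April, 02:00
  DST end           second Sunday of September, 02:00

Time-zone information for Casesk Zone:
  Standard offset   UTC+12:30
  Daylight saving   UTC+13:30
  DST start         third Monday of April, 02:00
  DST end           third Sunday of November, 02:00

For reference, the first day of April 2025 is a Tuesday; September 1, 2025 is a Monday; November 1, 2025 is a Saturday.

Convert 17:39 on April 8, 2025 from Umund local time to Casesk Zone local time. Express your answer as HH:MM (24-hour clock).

1 April 2025 is a Tuesday, so the first Sunday is April 6.
1 September 2025 is a Monday, so the first Sunday is September 7 and the second is September 14.
Daylight saving runs 6 April – 14 September; April 8, 2025 is inside that window, so Umund is at UTC+00:30.
17:39 Umund − 0h30m = 17:09 UTC.
1 April 2025 is a Tuesday, so the first Monday is April 7 and the third is April 21.
1 November 2025 is a Saturday, so the first Sunday is November 2 and the third is November 16.
At the standard offset (UTC+12:30), 17:09 UTC + 12h30m = 05:39 Casesk Zone standard time (rolling into the next day, 9 April 2025).
The standard-time date in Casesk Zone, April 9, 2025, does not fall between 21 April and 16 November, so daylight saving is not in effect and Casesk Zone is at UTC+12:30.
17:09 UTC + 12h30m = 05:39 Casesk Zone (rolling into the next day, 9 April 2025).

05:39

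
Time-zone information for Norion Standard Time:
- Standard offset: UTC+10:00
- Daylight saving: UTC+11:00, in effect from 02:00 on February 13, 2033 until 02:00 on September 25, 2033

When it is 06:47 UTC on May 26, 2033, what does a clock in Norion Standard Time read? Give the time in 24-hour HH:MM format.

17:47

At the standard offset (UTC+10:00), 06:47 UTC + 10h = 16:47 Norion Standard Time standard time.
The standard-time date in Norion Standard Time, May 26, 2033, falls between 13 February and 25 September, so daylight saving is in effect and Norion Standard Time is at UTC+11:00.
06:47 UTC + 11h = 17:47 local.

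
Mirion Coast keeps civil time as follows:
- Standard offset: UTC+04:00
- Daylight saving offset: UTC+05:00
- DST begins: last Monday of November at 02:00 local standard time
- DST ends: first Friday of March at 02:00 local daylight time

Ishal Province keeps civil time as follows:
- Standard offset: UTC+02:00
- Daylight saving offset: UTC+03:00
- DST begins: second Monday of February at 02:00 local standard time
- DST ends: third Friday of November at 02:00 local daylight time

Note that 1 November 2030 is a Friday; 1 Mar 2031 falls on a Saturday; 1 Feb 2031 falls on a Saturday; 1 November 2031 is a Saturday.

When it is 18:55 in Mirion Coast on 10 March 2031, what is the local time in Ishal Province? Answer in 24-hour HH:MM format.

17:55

1 November 2030 is a Friday, so Mondays fall on 4, 11, 18, 25; the last is November 25.
1 March 2031 is a Saturday, so the first Friday is March 7.
10 March 2031 does not fall between 25 November 2030 and 7 March 2031, so daylight saving is not in effect and Mirion Coast is at UTC+04:00.
18:55 Mirion Coast − 4h = 14:55 UTC.
1 February 2031 is a Saturday, so the first Monday is February 3 and the second is February 10.
1 November 2031 is a Saturday, so the first Friday is November 7 and the third is November 21.
At the standard offset (UTC+02:00), 14:55 UTC + 2h = 16:55 Ishal Province standard time.
The standard-time date in Ishal Province, 10 March 2031, falls between 10 February and 21 November, so daylight saving is in effect and Ishal Province is at UTC+03:00.
14:55 UTC + 3h = 17:55 Ishal Province.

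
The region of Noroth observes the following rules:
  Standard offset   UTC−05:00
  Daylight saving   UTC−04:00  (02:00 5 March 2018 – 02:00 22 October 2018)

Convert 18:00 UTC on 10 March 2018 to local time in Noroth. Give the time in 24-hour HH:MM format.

14:00

At the standard offset (UTC−05:00), 18:00 UTC − 5h = 13:00 Noroth standard time.
The standard-time date in Noroth, 10 March 2018, falls between 5 March and 22 October, so daylight saving is in effect and Noroth is at UTC−04:00.
18:00 UTC − 4h = 14:00 local.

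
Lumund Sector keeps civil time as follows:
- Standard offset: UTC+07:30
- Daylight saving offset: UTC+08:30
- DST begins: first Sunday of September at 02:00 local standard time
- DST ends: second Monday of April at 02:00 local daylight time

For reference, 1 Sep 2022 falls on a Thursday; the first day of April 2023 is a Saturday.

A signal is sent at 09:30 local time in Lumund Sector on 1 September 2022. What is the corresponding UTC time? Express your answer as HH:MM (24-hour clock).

02:00

1 September 2022 is a Thursday, so the first Sunday is September 4.
1 April 2023 is a Saturday, so the first Monday is April 3 and the second is April 10.
1 September 2022 is outside the daylight-saving period (4 September 2022 – 10 April 2023), so Lumund Sector is on standard time, UTC+07:30.
09:30 local − 7h30m = 02:00 UTC.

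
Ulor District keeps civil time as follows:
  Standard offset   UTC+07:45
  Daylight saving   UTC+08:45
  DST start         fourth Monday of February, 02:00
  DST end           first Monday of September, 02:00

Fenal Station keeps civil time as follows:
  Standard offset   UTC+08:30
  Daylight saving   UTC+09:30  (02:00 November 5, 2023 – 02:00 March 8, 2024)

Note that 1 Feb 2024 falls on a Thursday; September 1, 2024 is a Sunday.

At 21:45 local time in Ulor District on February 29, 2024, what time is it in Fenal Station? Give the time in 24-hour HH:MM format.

1 February 2024 is a Thursday, so the first Monday is February 5 and the fourth is February 26.
1 September 2024 is a Sunday, so the first Monday is September 2.
Daylight saving runs 26 February – 2 September; February 29, 2024 is inside that window, so Ulor District is at UTC+08:45.
21:45 Ulor District − 8h45m = 13:00 UTC.
At the standard offset (UTC+08:30), 13:00 UTC + 8h30m = 21:30 Fenal Station standard time.
The standard-time date in Fenal Station, February 29, 2024, falls between 5 November 2023 and 8 March 2024, so daylight saving is in effect and Fenal Station is at UTC+09:30.
13:00 UTC + 9h30m = 22:30 Fenal Station.

22:30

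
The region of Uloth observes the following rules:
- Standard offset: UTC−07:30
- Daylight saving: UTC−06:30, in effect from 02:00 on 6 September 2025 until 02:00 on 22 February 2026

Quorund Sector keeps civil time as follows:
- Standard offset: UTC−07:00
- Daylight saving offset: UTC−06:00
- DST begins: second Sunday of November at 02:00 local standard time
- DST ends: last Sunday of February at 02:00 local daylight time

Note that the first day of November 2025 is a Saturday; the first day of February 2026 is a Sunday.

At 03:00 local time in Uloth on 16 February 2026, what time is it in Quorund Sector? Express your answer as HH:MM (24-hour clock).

16 February 2026 lies within the daylight-saving period (6 September 2025 – 22 February 2026), so Uloth is on daylight time, UTC−06:30.
03:00 Uloth + 6h30m = 09:30 UTC.
1 November 2025 is a Saturday, so the first Sunday is November 2 and the second is November 9.
1 February 2026 is a Sunday, so Sundays fall on 1, 8, 15, 22; the last is February 22.
At the standard offset (UTC−07:00), 09:30 UTC − 7h = 02:30 Quorund Sector standard time.
The standard-time date in Quorund Sector, 16 February 2026, falls between 9 November 2025 and 22 February 2026, so daylight saving is in effect and Quorund Sector is at UTC−06:00.
09:30 UTC − 6h = 03:30 Quorund Sector.

03:30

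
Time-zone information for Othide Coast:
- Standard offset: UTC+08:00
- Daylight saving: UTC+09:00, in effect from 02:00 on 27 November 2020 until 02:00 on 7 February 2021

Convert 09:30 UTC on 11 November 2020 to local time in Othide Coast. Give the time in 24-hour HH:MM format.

17:30

At the standard offset (UTC+08:00), 09:30 UTC + 8h = 17:30 Othide Coast standard time.
The standard-time date in Othide Coast, 11 November 2020, is outside the daylight-saving period (27 November 2020 – 7 February 2021), so Othide Coast is on standard time, UTC+08:00.
09:30 UTC + 8h = 17:30 local.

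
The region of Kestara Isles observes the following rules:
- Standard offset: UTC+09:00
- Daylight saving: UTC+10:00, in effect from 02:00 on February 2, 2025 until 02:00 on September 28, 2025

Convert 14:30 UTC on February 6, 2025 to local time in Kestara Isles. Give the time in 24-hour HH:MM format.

00:30

At the standard offset (UTC+09:00), 14:30 UTC + 9h = 23:30 Kestara Isles standard time.
Daylight saving runs 2 February – 28 September; the standard-time date in Kestara Isles, February 6, 2025, is inside that window, so Kestara Isles is at UTC+10:00.
14:30 UTC + 10h = 00:30 local (rolling into the next day, 7 February 2025).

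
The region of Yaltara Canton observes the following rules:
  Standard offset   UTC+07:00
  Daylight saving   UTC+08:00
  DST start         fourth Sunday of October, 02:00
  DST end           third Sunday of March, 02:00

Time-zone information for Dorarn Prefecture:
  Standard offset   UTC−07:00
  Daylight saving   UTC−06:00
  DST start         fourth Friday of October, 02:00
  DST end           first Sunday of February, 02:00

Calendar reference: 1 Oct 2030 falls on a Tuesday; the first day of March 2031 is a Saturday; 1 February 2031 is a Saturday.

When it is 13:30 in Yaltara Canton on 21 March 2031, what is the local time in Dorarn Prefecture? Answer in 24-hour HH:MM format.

1 October 2030 is a Tuesday, so the first Sunday is October 6 and the fourth is October 27.
1 March 2031 is a Saturday, so the first Sunday is March 2 and the third is March 16.
21 March 2031 is outside the daylight-saving period (27 October 2030 – 16 March 2031), so Yaltara Canton is on standard time, UTC+07:00.
13:30 Yaltara Canton − 7h = 06:30 UTC.
1 October 2030 is a Tuesday, so the first Friday is October 4 and the fourth is October 25.
1 February 2031 is a Saturday, so the first Sunday is February 2.
At the standard offset (UTC−07:00), 06:30 UTC − 7h = 23:30 Dorarn Prefecture standard time (rolling into the previous day, 20 March 2031).
The standard-time date in Dorarn Prefecture, 20 March 2031, is outside the daylight-saving period (25 October 2030 – 2 February 2031), so Dorarn Prefecture is on standard time, UTC−07:00.
06:30 UTC − 7h = 23:30 Dorarn Prefecture (rolling into the previous day, 20 March 2031).

23:30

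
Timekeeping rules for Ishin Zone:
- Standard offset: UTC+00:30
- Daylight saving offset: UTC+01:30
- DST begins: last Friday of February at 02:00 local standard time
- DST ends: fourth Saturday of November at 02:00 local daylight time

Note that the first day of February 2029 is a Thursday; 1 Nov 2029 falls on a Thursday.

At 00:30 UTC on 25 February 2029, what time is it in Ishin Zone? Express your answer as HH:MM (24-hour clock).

1 February 2029 is a Thursday, so Fridays fall on 2, 9, 16, 23; the last is February 23.
1 November 2029 is a Thursday, so the first Saturday is November 3 and the fourth is November 24.
At the standard offset (UTC+00:30), 00:30 UTC + 0h30m = 01:00 Ishin Zone standard time.
Daylight saving runs 23 February – 24 November; the standard-time date in Ishin Zone, 25 February 2029, is inside that window, so Ishin Zone is at UTC+01:30.
00:30 UTC + 1h30m = 02:00 local.

02:00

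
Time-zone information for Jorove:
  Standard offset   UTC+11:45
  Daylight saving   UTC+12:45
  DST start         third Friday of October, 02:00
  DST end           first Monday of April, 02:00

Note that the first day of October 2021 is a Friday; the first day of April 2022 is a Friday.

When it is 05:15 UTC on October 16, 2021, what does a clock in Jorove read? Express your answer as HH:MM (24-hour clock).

18:00

1 October 2021 is a Friday, so the first Friday is October 1 and the third is October 15.
1 April 2022 is a Friday, so the first Monday is April 4.
At the standard offset (UTC+11:45), 05:15 UTC + 11h45m = 17:00 Jorove standard time.
The standard-time date in Jorove, October 16, 2021, falls between 15 October 2021 and 4 April 2022, so daylight saving is in effect and Jorove is at UTC+12:45.
05:15 UTC + 12h45m = 18:00 local.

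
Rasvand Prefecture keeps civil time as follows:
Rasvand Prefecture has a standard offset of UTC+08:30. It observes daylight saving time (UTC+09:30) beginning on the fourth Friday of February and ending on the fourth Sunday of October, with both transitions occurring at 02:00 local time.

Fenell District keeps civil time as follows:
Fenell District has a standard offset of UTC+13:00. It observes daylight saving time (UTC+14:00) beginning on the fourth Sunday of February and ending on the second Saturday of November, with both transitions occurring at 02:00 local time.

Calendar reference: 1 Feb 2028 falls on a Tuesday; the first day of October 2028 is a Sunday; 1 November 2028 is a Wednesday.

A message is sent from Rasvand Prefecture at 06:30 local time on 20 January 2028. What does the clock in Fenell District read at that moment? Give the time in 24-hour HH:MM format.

11:00

1 February 2028 is a Tuesday, so the first Friday is February 4 and the fourth is February 25.
1 October 2028 is a Sunday, so the first Sunday is October 1 and the fourth is October 22.
Daylight saving runs 25 February – 22 October; 20 January 2028 is outside that window, so Rasvand Prefecture is on standard time at UTC+08:30.
06:30 Rasvand Prefecture − 8h30m = 22:00 UTC (rolling into the previous day, 19 January 2028).
1 February 2028 is a Tuesday, so the first Sunday is February 6 and the fourth is February 27.
1 November 2028 is a Wednesday, so the first Saturday is November 4 and the second is November 11.
At the standard offset (UTC+13:00), 22:00 UTC + 13h = 11:00 Fenell District standard time (rolling into the next day, 20 January 2028).
The standard-time date in Fenell District, 20 January 2028, does not fall between 27 February and 11 November, so daylight saving is not in effect and Fenell District is at UTC+13:00.
22:00 UTC + 13h = 11:00 Fenell District (rolling into the next day, 20 January 2028).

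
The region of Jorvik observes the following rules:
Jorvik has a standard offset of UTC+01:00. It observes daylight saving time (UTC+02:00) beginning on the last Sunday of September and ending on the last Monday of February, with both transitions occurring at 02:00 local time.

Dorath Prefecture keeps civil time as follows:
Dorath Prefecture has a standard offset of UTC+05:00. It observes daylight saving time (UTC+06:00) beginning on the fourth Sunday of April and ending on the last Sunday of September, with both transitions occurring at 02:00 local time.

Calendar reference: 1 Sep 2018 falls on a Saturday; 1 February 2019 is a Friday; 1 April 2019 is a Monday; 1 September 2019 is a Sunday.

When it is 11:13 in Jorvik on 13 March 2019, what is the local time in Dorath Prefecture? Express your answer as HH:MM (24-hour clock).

1 September 2018 is a Saturday, so Sundays fall on 2, 9, 16, 23, 30; the last is September 30.
1 February 2019 is a Friday, so Mondays fall on 4, 11, 18, 25; the last is February 25.
13 March 2019 does not fall between 30 September 2018 and 25 February 2019, so daylight saving is not in effect and Jorvik is at UTC+01:00.
11:13 Jorvik − 1h = 10:13 UTC.
1 April 2019 is a Monday, so the first Sunday is April 7 and the fourth is April 28.
1 September 2019 is a Sunday, so Sundays fall on 1, 8, 15, 22, 29; the last is September 29.
At the standard offset (UTC+05:00), 10:13 UTC + 5h = 15:13 Dorath Prefecture standard time.
The standard-time date in Dorath Prefecture, 13 March 2019, does not fall between 28 April and 29 September, so daylight saving is not in effect and Dorath Prefecture is at UTC+05:00.
10:13 UTC + 5h = 15:13 Dorath Prefecture.

15:13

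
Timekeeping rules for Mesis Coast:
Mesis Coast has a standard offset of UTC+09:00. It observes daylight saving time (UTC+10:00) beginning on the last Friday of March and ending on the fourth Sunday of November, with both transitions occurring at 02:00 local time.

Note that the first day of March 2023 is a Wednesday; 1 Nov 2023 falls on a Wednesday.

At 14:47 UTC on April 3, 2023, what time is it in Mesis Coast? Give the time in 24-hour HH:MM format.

00:47

1 March 2023 is a Wednesday, so Fridays fall on 3, 10, 17, 24, 31; the last is March 31.
1 November 2023 is a Wednesday, so the first Sunday is November 5 and the fourth is November 26.
At the standard offset (UTC+09:00), 14:47 UTC + 9h = 23:47 Mesis Coast standard time.
The standard-time date in Mesis Coast, April 3, 2023, lies within the daylight-saving period (31 March – 26 November), so Mesis Coast is on daylight time, UTC+10:00.
14:47 UTC + 10h = 00:47 local (rolling into the next day, 4 April 2023).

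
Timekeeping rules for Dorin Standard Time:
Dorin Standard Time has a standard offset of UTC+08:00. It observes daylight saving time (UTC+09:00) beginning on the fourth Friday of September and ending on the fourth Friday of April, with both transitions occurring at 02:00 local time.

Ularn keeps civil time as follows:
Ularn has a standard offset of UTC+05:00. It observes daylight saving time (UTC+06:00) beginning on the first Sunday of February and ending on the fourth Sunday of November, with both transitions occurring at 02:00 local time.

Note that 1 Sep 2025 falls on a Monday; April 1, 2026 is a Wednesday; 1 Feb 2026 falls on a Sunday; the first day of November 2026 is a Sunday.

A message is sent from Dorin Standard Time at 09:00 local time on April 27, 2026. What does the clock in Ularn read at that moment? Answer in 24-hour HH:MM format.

1 September 2025 is a Monday, so the first Friday is September 5 and the fourth is September 26.
1 April 2026 is a Wednesday, so the first Friday is April 3 and the fourth is April 24.
April 27, 2026 is outside the daylight-saving period (26 September 2025 – 24 April 2026), so Dorin Standard Time is on standard time, UTC+08:00.
09:00 Dorin Standard Time − 8h = 01:00 UTC.
1 February 2026 is a Sunday, so the first Sunday is February 1.
1 November 2026 is a Sunday, so the first Sunday is November 1 and the fourth is November 22.
At the standard offset (UTC+05:00), 01:00 UTC + 5h = 06:00 Ularn standard time.
The standard-time date in Ularn, April 27, 2026, falls between 1 February and 22 November, so daylight saving is in effect and Ularn is at UTC+06:00.
01:00 UTC + 6h = 07:00 Ularn.

07:00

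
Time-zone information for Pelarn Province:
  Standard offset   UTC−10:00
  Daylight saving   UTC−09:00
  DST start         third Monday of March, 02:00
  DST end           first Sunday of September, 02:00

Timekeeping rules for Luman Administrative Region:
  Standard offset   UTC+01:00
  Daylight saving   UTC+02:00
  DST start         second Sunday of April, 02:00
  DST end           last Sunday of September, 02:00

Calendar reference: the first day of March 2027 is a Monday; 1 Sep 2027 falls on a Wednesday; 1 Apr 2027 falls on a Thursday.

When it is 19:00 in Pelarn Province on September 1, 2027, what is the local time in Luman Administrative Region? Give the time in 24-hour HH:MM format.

1 March 2027 is a Monday, so the first Monday is March 1 and the third is March 15.
1 September 2027 is a Wednesday, so the first Sunday is September 5.
September 1, 2027 lies within the daylight-saving period (15 March – 5 September), so Pelarn Province is on daylight time, UTC−09:00.
19:00 Pelarn Province + 9h = 04:00 UTC (rolling into the next day, 2 September 2027).
1 April 2027 is a Thursday, so the first Sunday is April 4 and the second is April 11.
1 September 2027 is a Wednesday, so Sundays fall on 5, 12, 19, 26; the last is September 26.
At the standard offset (UTC+01:00), 04:00 UTC + 1h = 05:00 Luman Administrative Region standard time.
The standard-time date in Luman Administrative Region, September 2, 2027, falls between 11 April and 26 September, so daylight saving is in effect and Luman Administrative Region is at UTC+02:00.
04:00 UTC + 2h = 06:00 Luman Administrative Region.

06:00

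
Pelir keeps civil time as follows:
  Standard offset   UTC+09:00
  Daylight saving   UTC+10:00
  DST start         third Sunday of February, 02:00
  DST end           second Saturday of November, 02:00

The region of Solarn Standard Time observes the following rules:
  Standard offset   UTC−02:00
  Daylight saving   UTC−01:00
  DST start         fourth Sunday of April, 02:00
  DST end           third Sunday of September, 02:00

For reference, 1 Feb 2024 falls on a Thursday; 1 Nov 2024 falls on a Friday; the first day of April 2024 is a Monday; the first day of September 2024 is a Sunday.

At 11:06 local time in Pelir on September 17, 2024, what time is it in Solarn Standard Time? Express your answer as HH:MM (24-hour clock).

23:06

1 February 2024 is a Thursday, so the first Sunday is February 4 and the third is February 18.
1 November 2024 is a Friday, so the first Saturday is November 2 and the second is November 9.
September 17, 2024 falls between 18 February and 9 November, so daylight saving is in effect and Pelir is at UTC+10:00.
11:06 Pelir − 10h = 01:06 UTC.
1 April 2024 is a Monday, so the first Sunday is April 7 and the fourth is April 28.
1 September 2024 is a Sunday, so the first Sunday is September 1 and the third is September 15.
At the standard offset (UTC−02:00), 01:06 UTC − 2h = 23:06 Solarn Standard Time standard time (rolling into the previous day, 16 September 2024).
The standard-time date in Solarn Standard Time, September 16, 2024, does not fall between 28 April and 15 September, so daylight saving is not in effect and Solarn Standard Time is at UTC−02:00.
01:06 UTC − 2h = 23:06 Solarn Standard Time (rolling into the previous day, 16 September 2024).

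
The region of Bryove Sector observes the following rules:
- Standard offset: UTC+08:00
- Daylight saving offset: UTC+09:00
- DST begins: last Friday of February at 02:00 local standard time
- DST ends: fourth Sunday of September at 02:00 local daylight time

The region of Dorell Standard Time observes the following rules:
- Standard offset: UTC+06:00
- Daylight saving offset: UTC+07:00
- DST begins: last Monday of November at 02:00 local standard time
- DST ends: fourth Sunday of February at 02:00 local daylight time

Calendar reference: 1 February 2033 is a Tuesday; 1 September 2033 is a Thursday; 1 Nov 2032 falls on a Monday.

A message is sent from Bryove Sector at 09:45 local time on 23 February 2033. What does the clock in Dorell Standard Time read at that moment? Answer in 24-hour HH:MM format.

1 February 2033 is a Tuesday, so Fridays fall on 4, 11, 18, 25; the last is February 25.
1 September 2033 is a Thursday, so the first Sunday is September 4 and the fourth is September 25.
23 February 2033 is outside the daylight-saving period (25 February – 25 September), so Bryove Sector is on standard time, UTC+08:00.
09:45 Bryove Sector − 8h = 01:45 UTC.
1 November 2032 is a Monday, so Mondays fall on 1, 8, 15, 22, 29; the last is November 29.
1 February 2033 is a Tuesday, so the first Sunday is February 6 and the fourth is February 27.
At the standard offset (UTC+06:00), 01:45 UTC + 6h = 07:45 Dorell Standard Time standard time.
Daylight saving runs 29 November 2032 – 27 February 2033; the standard-time date in Dorell Standard Time, 23 February 2033, is inside that window, so Dorell Standard Time is at UTC+07:00.
01:45 UTC + 7h = 08:45 Dorell Standard Time.

08:45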